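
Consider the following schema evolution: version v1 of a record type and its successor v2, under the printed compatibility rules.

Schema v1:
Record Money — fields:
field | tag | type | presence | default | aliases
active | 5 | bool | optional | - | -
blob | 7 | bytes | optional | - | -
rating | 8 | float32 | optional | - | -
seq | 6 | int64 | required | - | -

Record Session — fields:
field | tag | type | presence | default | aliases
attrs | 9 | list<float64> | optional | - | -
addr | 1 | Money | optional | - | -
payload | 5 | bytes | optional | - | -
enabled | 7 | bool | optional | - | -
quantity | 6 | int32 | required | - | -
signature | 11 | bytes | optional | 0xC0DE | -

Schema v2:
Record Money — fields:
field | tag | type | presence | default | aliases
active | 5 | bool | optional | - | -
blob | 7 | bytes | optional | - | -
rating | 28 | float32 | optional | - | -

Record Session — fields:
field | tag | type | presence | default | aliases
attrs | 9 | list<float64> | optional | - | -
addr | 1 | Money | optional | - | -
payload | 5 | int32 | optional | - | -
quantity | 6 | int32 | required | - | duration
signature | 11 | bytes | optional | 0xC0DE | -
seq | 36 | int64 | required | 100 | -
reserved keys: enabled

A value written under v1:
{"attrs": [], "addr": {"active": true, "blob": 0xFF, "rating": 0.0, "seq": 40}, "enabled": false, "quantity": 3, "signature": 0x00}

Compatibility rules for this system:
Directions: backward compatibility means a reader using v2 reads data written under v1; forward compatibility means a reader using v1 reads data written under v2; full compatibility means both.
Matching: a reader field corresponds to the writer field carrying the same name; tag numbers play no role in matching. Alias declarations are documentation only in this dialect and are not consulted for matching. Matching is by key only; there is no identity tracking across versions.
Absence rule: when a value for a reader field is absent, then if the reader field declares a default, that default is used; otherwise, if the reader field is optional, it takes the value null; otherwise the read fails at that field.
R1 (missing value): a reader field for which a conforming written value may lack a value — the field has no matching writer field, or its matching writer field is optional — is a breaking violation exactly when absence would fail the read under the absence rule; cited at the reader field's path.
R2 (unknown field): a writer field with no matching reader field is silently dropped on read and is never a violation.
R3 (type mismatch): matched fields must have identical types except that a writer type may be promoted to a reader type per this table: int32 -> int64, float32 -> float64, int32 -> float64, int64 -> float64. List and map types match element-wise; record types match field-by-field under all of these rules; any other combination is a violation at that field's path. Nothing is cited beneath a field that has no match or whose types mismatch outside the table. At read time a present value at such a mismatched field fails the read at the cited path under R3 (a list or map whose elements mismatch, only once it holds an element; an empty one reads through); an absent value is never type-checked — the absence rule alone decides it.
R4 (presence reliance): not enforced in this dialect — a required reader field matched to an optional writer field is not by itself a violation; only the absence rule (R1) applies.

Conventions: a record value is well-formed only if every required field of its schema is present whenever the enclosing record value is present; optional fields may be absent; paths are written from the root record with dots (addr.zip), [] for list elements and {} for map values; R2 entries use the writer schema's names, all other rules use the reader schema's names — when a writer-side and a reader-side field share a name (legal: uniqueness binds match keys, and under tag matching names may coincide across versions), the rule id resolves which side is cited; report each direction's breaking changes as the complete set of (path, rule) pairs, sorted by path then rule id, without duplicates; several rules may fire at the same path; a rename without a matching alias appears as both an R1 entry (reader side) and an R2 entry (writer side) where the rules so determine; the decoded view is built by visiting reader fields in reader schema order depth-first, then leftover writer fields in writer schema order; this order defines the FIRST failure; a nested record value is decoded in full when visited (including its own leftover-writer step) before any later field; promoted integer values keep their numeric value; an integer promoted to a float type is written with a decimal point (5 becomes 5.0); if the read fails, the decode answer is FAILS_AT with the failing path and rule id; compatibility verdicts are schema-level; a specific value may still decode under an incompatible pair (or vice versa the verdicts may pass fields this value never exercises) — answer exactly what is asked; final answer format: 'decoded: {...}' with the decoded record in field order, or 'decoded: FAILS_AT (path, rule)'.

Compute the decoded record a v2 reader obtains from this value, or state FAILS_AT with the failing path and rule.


arrows below run writer -> reader for Session
migrating the Session value to v2:
  attrs := []
  addr.active := true
  addr.blob := 0xFF
  addr.rating := 0.0
  writer addr.seq: no reader field; dropped
  payload := null (missing; optional => null)
  quantity := 3
  signature := 0x00
  seq := 100 (missing; default applied)
  writer enabled: no reader field; dropped
  => decoded: {"attrs": [], "addr": {"active": true, "blob": 0xFF, "rating": 0.0}, "payload": null, "quantity": 3, "signature": 0x00, "seq": 100}
diffs on Session not affecting the asked answer:
  field rating in record Money: tag 8 changed to 28 -> inert under this dialect — no rule fires on Session and the result does not move
  field payload in record Session: type bytes changed to int32 -> changes Session's schema-level verdicts only — the decode of this value is the same

decoded: {"attrs": [], "addr": {"active": true, "blob": 0xFF, "rating": 0.0}, "payload": null, "quantity": 3, "signature": 0x00, "seq": 100}


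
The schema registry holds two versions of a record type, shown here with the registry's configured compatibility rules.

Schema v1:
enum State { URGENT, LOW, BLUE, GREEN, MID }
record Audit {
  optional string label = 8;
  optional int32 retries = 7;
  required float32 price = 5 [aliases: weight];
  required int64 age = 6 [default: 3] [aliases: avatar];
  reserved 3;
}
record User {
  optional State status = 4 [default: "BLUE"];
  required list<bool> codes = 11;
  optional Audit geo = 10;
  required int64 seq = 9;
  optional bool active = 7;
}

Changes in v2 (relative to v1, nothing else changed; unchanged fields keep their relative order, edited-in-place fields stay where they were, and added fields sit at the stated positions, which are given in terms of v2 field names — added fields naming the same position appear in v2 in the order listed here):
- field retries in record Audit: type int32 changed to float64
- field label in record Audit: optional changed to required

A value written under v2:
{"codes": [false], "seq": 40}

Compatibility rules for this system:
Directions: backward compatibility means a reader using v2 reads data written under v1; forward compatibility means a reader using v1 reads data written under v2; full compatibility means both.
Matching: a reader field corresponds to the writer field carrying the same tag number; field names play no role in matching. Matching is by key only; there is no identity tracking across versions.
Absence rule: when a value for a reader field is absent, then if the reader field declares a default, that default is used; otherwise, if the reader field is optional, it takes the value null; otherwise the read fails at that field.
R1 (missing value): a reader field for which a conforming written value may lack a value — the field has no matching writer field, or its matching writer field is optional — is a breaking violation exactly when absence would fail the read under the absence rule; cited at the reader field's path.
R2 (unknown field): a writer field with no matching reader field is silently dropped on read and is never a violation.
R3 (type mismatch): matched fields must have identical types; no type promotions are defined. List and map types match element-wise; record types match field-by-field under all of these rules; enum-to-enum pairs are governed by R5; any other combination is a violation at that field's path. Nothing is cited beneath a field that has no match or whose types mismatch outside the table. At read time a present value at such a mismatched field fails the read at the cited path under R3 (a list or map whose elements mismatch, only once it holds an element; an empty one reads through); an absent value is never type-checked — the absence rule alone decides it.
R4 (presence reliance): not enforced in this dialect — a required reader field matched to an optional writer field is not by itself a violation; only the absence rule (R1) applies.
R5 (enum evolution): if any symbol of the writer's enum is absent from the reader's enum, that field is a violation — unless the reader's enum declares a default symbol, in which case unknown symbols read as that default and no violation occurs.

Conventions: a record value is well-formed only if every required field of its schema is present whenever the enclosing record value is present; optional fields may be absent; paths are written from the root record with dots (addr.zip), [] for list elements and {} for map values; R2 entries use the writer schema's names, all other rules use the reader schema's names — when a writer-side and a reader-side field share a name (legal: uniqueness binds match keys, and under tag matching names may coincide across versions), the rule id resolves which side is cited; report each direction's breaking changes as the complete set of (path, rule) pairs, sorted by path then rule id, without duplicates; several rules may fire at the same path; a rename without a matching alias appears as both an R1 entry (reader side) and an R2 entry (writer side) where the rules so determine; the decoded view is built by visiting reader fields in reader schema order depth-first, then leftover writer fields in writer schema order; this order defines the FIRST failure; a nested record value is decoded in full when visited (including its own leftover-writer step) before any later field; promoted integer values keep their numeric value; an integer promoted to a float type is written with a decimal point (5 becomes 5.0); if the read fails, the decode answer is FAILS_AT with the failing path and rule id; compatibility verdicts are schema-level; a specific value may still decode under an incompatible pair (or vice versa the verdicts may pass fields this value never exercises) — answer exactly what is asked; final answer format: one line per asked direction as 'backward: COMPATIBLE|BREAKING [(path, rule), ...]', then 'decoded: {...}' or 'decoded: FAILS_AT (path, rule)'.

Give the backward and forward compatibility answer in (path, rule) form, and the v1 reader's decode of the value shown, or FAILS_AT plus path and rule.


the writer's type comes first in each User pair
backward pass over User, reader schema v2, writer schema v1:
  writer optional, State -> State: reader status maps from writer status
  writer required, list<bool> -> list<bool>: reader codes maps from writer codes
  writer optional, Audit -> Audit: reader geo maps from writer geo
  writer required, int64 -> int64: reader seq maps from writer seq
  writer optional, bool -> bool: reader active maps from writer active
  writer optional, string -> string: reader geo.label maps from writer geo.label
  writer optional, int32 -> float64: reader geo.retries maps from writer geo.retries
  writer required, float32 -> float32: reader geo.price maps from writer geo.price
  writer required, int64 -> int64: reader geo.age maps from writer geo.age
  breaking: (geo.label, R1)
  breaking: (geo.retries, R3)
  => backward: BREAKING (2)
forward pass over User, reader schema v1, writer schema v2:
  writer optional, State -> State: reader status maps from writer status
  writer required, list<bool> -> list<bool>: reader codes maps from writer codes
  writer optional, Audit -> Audit: reader geo maps from writer geo
  writer required, int64 -> int64: reader seq maps from writer seq
  writer optional, bool -> bool: reader active maps from writer active
  writer required, string -> string: reader geo.label maps from writer geo.label
  writer optional, float64 -> int32: reader geo.retries maps from writer geo.retries
  writer required, float32 -> float32: reader geo.price maps from writer geo.price
  writer required, int64 -> int64: reader geo.age maps from writer geo.age
  breaking: (geo.retries, R3)
  => forward: BREAKING (1)
migrating the User value to v1:
  status := "BLUE" (absent -> default)
  codes := [false]
  geo := null (absent, optional -> null)
  seq := 40
  active := null (absent, optional -> null)
  => decoded: {"status": "BLUE", "codes": [false], "geo": null, "seq": 40, "active": null}

backward: BREAKING [(geo.label, R1), (geo.retries, R3)]; forward: BREAKING [(geo.retries, R3)]; decoded: {"status": "BLUE", "codes": [false], "geo": null, "seq": 40, "active": null}


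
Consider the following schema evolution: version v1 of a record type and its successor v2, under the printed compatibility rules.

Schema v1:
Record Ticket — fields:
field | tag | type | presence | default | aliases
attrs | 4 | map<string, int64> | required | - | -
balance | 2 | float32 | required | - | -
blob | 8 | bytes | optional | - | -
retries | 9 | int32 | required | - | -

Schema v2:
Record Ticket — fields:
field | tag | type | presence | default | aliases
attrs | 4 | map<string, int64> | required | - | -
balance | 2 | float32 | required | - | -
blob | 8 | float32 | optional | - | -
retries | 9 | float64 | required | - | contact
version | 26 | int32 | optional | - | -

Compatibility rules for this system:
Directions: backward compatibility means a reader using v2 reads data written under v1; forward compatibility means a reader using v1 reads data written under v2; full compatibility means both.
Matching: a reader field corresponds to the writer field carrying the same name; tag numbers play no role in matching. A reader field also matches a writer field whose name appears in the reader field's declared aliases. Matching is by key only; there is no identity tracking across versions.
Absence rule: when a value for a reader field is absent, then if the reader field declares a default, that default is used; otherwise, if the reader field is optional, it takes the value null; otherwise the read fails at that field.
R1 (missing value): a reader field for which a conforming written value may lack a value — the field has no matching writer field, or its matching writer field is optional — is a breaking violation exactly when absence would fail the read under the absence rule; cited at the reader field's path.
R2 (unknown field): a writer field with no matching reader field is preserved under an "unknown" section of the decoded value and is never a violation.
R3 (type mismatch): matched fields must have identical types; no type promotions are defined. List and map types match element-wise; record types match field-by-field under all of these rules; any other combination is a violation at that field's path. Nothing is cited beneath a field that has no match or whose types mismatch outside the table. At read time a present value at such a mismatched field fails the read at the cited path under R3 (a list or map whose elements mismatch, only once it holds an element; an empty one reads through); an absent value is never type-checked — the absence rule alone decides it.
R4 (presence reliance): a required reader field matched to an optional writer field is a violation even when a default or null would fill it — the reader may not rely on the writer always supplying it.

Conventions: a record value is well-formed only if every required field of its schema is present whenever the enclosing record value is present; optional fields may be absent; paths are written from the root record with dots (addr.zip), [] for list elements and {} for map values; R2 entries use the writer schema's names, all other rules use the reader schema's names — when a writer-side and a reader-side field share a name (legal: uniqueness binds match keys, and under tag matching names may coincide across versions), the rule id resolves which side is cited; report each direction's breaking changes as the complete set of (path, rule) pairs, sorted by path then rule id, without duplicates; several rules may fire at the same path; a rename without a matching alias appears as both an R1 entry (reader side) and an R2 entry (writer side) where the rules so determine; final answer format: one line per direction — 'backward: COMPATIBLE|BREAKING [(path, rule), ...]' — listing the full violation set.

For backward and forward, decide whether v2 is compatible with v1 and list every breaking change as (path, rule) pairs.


in Ticket below, arrows point writer -> reader
backward pass over Ticket, reader schema v2, writer schema v1:
  writer required, map<string, int64> -> map<string, int64>: reader attrs maps from writer attrs
  writer required, float32 -> float32: reader balance maps from writer balance
  writer optional, bytes -> float32: reader blob maps from writer blob
  writer required, int32 -> float64: reader retries maps from writer retries
  version: no writer-side match
  R3 fires at blob
  R3 fires at retries
  => backward verdict for Ticket: BREAKING, 2 violation(s)
forward pass over Ticket, reader schema v1, writer schema v2:
  writer required, map<string, int64> -> map<string, int64>: reader attrs maps from writer attrs
  writer required, float32 -> float32: reader balance maps from writer balance
  writer optional, float32 -> bytes: reader blob maps from writer blob
  writer required, float64 -> int32: reader retries maps from writer retries
  version (writer side), unknown to reader
  R3 fires at blob
  R3 fires at retries
  => forward verdict for Ticket: BREAKING, 2 violation(s)

backward: BREAKING [(blob, R3), (retries, R3)]; forward: BREAKING [(blob, R3), (retries, R3)]


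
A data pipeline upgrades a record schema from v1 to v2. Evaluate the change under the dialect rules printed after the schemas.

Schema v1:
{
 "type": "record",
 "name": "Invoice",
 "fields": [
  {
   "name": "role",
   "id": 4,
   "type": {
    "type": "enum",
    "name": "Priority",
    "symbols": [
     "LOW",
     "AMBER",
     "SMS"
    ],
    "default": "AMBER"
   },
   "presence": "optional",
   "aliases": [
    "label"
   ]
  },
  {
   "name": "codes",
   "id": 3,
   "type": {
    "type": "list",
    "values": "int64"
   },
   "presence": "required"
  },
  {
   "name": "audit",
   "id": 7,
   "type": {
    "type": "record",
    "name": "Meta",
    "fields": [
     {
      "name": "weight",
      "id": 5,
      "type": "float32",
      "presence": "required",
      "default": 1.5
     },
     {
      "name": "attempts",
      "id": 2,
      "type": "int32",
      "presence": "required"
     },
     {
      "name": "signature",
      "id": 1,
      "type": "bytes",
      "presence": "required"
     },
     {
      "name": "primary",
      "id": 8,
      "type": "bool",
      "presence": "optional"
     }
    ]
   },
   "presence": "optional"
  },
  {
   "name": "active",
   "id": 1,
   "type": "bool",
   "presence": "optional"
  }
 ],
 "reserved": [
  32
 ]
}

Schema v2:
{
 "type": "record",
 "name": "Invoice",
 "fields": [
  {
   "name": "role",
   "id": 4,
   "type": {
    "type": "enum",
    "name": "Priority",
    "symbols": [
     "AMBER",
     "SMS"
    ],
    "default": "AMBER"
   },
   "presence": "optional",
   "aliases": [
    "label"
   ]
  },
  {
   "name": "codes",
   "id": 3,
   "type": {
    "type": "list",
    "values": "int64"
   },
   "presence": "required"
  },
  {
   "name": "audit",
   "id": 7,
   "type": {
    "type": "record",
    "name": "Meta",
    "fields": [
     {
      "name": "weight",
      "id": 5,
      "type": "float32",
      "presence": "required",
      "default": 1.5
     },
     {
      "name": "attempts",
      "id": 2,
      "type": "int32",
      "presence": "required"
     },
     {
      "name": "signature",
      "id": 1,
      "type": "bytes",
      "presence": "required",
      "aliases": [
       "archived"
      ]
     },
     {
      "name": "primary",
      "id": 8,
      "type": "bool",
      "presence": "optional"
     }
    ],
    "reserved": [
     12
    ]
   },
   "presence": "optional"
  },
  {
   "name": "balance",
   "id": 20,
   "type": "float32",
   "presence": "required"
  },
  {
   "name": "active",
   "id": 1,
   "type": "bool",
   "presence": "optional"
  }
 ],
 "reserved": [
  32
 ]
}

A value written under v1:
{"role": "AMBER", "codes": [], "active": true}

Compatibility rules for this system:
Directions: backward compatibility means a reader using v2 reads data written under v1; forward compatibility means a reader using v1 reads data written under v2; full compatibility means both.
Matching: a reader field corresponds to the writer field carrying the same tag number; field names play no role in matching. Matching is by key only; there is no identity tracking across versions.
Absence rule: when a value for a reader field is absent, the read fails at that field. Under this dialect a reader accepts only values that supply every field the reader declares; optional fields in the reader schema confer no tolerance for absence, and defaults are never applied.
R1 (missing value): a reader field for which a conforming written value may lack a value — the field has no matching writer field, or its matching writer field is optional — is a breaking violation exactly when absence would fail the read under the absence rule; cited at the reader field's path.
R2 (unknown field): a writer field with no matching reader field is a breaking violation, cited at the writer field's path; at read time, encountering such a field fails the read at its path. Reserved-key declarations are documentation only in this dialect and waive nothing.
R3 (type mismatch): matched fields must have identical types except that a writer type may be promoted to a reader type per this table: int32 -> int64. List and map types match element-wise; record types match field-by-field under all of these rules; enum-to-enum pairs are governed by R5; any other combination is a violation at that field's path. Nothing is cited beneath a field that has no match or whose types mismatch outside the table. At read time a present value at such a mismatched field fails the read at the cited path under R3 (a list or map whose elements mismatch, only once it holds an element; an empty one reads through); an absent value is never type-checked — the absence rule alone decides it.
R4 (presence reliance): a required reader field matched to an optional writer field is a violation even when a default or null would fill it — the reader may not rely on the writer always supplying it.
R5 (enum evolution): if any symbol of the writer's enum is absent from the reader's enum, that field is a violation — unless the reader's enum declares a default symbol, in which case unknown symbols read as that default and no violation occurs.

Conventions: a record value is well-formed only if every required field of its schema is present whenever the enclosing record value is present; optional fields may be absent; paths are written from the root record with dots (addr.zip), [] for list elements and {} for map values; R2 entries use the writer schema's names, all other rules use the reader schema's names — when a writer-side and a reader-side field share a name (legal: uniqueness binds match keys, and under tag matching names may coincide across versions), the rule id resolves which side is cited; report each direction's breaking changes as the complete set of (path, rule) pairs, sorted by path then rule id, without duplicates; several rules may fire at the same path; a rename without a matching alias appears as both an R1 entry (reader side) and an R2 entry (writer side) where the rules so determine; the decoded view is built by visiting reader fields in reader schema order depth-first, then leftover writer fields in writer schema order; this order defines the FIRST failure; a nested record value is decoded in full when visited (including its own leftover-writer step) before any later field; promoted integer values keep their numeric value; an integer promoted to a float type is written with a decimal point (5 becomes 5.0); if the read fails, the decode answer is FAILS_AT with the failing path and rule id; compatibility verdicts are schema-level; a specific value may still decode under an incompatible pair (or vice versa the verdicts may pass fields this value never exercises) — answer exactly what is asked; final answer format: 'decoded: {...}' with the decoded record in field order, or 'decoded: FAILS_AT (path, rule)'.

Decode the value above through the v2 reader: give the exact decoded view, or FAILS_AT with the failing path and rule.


the writer's type comes first in each Invoice pair
migrating the Invoice value to v2:
  role := "AMBER"
  codes := []
  read fails at audit under R1 (no fill)
  => FAILS_AT (audit, R1)
diffs on Invoice not affecting the asked answer:
  added field balance to record Invoice: required float32, tag 20 (in v2 it sits immediately before active) -> matters for Invoice compatibility verdicts, not for this value's decode
  enum Priority (field role in record Invoice): symbol LOW removed -> fires no rule on Invoice under this dialect and leaves the result unchanged

decoded: FAILS_AT (audit, R1)


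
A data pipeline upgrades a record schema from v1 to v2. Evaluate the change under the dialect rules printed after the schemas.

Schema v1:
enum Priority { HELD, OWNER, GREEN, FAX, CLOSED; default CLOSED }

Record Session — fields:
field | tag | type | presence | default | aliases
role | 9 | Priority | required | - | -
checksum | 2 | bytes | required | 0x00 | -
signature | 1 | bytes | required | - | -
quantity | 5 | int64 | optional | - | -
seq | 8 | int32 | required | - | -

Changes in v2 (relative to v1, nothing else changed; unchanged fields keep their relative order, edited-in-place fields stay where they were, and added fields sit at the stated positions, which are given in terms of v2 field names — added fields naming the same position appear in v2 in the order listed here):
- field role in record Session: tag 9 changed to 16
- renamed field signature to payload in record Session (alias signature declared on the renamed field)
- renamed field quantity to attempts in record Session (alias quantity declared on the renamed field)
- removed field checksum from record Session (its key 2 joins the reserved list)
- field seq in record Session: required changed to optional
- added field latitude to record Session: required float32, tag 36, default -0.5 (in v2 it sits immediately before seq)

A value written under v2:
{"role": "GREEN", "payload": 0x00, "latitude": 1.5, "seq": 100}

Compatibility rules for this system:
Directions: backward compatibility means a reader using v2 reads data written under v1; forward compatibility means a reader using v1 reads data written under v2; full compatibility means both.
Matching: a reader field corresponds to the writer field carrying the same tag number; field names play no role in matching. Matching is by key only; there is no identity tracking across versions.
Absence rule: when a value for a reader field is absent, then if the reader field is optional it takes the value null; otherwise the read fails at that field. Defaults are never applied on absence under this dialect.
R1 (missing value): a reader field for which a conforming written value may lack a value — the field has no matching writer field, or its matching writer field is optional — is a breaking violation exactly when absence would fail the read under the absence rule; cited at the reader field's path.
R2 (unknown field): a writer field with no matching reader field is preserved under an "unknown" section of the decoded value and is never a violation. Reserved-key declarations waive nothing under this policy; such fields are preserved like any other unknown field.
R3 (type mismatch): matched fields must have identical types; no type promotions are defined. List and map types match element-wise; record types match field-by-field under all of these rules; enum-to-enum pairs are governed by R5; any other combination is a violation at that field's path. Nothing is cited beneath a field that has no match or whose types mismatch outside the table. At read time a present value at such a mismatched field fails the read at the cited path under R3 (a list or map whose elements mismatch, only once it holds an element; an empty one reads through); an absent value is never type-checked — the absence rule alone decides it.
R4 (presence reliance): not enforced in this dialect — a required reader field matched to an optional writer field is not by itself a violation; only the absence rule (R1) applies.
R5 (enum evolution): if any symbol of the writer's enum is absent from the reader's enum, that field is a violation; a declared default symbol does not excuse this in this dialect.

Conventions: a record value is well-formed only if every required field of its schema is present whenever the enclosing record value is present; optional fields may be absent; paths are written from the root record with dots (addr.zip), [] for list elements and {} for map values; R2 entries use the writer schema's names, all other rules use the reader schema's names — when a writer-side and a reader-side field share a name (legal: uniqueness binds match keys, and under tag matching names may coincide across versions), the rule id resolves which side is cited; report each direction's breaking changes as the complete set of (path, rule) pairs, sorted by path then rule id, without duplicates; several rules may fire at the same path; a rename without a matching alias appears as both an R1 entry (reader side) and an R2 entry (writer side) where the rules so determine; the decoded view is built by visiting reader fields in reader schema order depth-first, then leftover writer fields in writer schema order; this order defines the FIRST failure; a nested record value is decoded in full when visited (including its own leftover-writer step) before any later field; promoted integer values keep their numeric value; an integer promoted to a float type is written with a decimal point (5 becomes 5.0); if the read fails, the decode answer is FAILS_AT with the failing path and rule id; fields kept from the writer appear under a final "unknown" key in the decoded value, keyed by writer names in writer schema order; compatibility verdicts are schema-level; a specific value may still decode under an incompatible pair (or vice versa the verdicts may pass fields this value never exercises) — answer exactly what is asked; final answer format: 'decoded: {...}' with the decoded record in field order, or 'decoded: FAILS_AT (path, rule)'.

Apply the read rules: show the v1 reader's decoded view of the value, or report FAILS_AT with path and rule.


decoded: FAILS_AT (role, R1)

arrows below run writer -> reader for Session
decode walk for Session under reader schema v1:
  read fails at role under R1 (no fill)
  => FAILS_AT (role, R1)
the other Session changes do not affect what is asked:
  renamed field signature to payload in record Session (alias signature declared on the renamed field) -> inert under this dialect — no rule fires on Session and the result does not move
  renamed field quantity to attempts in record Session (alias quantity declared on the renamed field) -> inert under this dialect — no rule fires on Session and the result does not move
  removed field checksum from record Session (its key 2 joins the reserved list) -> schema-level compatibility only; this Session value's decode is unchanged
  field seq in record Session: required changed to optional -> schema-level compatibility only; this Session value's decode is unchanged
  added field latitude to record Session: required float32, tag 36, default -0.5 (in v2 it sits immediately before seq) -> schema-level compatibility only; this Session value's decode is unchanged


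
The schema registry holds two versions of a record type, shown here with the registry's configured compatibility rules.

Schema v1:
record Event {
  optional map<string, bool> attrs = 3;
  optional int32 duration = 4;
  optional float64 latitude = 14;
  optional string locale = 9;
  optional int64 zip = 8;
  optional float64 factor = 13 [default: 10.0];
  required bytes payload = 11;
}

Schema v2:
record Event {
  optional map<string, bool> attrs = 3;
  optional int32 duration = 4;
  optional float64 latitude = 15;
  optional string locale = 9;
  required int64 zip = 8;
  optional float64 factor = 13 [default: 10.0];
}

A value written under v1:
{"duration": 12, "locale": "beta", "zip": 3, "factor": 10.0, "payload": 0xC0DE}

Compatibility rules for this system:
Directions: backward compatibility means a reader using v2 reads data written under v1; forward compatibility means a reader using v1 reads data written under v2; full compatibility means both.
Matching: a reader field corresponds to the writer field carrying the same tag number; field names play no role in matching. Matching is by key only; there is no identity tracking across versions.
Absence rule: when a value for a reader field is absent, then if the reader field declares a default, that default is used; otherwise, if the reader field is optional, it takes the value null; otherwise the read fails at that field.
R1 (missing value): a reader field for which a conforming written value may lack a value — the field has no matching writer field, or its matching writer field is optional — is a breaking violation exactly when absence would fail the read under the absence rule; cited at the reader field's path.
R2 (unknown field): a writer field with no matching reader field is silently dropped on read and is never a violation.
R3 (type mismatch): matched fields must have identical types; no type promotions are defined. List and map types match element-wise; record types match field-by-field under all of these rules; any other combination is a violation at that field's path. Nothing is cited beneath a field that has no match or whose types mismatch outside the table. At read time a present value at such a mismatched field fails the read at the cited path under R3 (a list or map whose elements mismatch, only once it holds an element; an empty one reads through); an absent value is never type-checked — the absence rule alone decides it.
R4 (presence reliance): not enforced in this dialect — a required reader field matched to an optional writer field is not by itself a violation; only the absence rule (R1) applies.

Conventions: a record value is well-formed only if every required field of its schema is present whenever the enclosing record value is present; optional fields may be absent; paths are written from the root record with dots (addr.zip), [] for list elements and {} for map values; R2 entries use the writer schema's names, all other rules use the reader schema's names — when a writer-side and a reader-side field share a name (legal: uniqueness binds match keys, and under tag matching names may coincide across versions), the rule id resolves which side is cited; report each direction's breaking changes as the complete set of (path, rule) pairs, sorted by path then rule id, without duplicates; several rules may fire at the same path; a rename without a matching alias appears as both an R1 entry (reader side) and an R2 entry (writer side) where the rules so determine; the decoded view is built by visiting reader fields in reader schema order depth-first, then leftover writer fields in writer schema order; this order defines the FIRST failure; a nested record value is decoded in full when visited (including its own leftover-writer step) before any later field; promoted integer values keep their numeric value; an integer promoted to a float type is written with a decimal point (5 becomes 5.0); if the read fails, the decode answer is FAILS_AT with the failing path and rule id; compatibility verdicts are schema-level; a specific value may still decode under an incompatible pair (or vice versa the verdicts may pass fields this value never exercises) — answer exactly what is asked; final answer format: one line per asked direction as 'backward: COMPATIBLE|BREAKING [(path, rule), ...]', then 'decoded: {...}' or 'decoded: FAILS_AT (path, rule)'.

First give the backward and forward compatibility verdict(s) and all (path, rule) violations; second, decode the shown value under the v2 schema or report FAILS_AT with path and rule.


backward: BREAKING [(zip, R1)]; forward: BREAKING [(payload, R1)]; decoded: {"attrs": null, "duration": 12, "latitude": null, "locale": "beta", "zip": 3, "factor": 10.0}

arrows below run writer -> reader for Event
backward for Event (reader v2, writer v1):
  attrs <- attrs (map<string, bool> -> map<string, bool>, writer optional)
  duration <- duration (int32 -> int32, writer optional)
  no writer field matches reader latitude
  locale <- locale (string -> string, writer optional)
  zip <- zip (int64 -> int64, writer optional)
  factor <- factor (float64 -> float64, writer optional)
  leftover writer field: latitude
  leftover writer field: payload
  rule R1 violated at zip
  => backward verdict for Event: BREAKING, 1 violation(s)
forward for Event (reader v1, writer v2):
  attrs <- attrs (map<string, bool> -> map<string, bool>, writer optional)
  duration <- duration (int32 -> int32, writer optional)
  no writer field matches reader latitude
  locale <- locale (string -> string, writer optional)
  zip <- zip (int64 -> int64, writer required)
  factor <- factor (float64 -> float64, writer optional)
  no writer field matches reader payload
  leftover writer field: latitude
  rule R1 violated at payload
  => forward verdict for Event: BREAKING, 1 violation(s)
decode (reader v2):
  attrs := null (absent, optional -> null)
  duration := 12
  latitude := null (absent, optional -> null)
  locale := "beta"
  zip := 3
  factor := 10.0
  writer payload: unknown -> dropped
  => decoded: {"attrs": null, "duration": 12, "latitude": null, "locale": "beta", "zip": 3, "factor": 10.0}


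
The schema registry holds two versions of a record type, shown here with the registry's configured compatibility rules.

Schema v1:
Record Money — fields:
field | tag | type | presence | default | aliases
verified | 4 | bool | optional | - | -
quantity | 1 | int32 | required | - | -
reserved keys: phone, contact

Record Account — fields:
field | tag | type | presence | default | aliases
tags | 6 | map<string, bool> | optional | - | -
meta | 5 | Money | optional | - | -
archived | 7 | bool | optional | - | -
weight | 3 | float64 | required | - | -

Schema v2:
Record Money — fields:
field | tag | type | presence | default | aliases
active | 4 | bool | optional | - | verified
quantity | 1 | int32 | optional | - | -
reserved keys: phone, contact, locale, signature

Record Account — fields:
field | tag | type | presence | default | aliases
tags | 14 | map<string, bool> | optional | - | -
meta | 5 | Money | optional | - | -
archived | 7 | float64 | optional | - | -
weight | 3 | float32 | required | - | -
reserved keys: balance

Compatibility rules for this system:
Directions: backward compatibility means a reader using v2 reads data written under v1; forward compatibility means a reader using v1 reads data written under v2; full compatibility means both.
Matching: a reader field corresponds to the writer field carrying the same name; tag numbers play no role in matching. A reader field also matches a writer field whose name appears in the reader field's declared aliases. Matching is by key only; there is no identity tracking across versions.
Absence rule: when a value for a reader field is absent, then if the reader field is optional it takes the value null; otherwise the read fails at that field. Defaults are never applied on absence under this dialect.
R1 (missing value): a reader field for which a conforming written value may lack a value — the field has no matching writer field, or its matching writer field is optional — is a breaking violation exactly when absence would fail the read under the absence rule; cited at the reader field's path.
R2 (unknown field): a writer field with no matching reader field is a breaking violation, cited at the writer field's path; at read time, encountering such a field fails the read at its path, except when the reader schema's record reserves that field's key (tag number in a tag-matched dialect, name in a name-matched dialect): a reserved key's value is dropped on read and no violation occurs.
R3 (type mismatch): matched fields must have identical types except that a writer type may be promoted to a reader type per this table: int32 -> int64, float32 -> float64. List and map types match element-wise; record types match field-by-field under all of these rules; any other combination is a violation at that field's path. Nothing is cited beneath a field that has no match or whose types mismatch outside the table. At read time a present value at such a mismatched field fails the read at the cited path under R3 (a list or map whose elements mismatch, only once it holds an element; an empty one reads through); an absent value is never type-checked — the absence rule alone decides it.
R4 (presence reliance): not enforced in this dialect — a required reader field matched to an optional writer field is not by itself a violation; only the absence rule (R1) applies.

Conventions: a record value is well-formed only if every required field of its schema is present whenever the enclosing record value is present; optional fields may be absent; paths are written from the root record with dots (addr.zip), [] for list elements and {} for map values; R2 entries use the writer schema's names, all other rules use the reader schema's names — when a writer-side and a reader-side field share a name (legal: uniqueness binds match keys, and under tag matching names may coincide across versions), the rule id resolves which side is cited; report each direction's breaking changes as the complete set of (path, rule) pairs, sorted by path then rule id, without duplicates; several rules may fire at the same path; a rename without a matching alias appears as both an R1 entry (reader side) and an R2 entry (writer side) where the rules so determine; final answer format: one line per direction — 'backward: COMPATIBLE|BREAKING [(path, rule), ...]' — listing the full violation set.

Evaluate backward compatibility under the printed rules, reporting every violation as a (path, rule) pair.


arrows below run writer -> reader for Account
backward pass over Account, reader schema v2, writer schema v1:
  tags: map<string, bool> -> map<string, bool>, writer optional; from tags
  meta: Money -> Money, writer optional; from meta
  archived: bool -> float64, writer optional; from archived
  weight: float64 -> float32, writer required; from weight
  meta.active: bool -> bool, writer optional; from meta.verified
  meta.quantity: int32 -> int32, writer required; from meta.quantity
  R3 fires at archived
  R3 fires at weight
  => backward verdict for Account: BREAKING, 2 violation(s)
diffs on Account not affecting the asked answer:
  field quantity in record Money: required changed to optional -> affects forward compatibility only, which is not asked
  renamed field verified to active in record Money (alias verified declared on the renamed field) -> affects forward compatibility only, which is not asked
  field tags in record Account: tag 6 changed to 14 -> fires no rule on Account, leaving the asked answer as it is

backward: BREAKING [(archived, R3), (weight, R3)]
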